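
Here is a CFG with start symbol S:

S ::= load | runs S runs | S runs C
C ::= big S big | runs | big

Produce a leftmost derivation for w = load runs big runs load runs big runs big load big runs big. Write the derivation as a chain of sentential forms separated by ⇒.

S ⇒ S runs C   [S ::= S runs C]
S runs C ⇒ S runs C runs C   [S ::= S runs C]
S runs C runs C ⇒ S runs C runs C runs C   [S ::= S runs C]
S runs C runs C runs C ⇒ load runs C runs C runs C   [S ::= load]
load runs C runs C runs C ⇒ load runs big S big runs C runs C   [C ::= big S big]
load runs big S big runs C runs C ⇒ load runs big runs S runs big runs C runs C   [S ::= runs S runs]
load runs big runs S runs big runs C runs C ⇒ load runs big runs load runs big runs C runs C   [S ::= load]
load runs big runs load runs big runs C runs C ⇒ load runs big runs load runs big runs big S big runs C   [C ::= big S big]
load runs big runs load runs big runs big S big runs C ⇒ load runs big runs load runs big runs big load big runs C   [S ::= load]
load runs big runs load runs big runs big load big runs C ⇒ load runs big runs load runs big runs big load big runs big   [C ::= big]

S ⇒ S runs C ⇒ S runs C runs C ⇒ S runs C runs C runs C ⇒ load runs C runs C runs C ⇒ load runs big S big runs C runs C ⇒ load runs big runs S runs big runs C runs C ⇒ load runs big runs load runs big runs C runs C ⇒ load runs big runs load runs big runs big S big runs C ⇒ load runs big runs load runs big runs big load big runs C ⇒ load runs big runs load runs big runs big load big runs big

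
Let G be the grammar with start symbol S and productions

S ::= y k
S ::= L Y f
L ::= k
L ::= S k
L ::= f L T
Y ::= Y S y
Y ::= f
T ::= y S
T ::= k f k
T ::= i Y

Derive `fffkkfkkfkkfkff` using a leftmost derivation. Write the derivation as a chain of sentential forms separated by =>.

S=>LYf=>fLTYf=>ffLTTYf=>fffLTTTYf=>fffkTTTYf=>fffkkfkTTYf=>fffkkfkkfkTYf=>fffkkfkkfkkfkYf=>fffkkfkkfkkfkff

S => LYf   [S ::= L Y f]
LYf => fLTYf   [L ::= f L T]
fLTYf => ffLTTYf   [L ::= f L T]
ffLTTYf => fffLTTTYf   [L ::= f L T]
fffLTTTYf => fffkTTTYf   [L ::= k]
fffkTTTYf => fffkkfkTTYf   [T ::= k f k]
fffkkfkTTYf => fffkkfkkfkTYf   [T ::= k f k]
fffkkfkkfkTYf => fffkkfkkfkkfkYf   [T ::= k f k]
fffkkfkkfkkfkYf => fffkkfkkfkkfkff   [Y ::= f]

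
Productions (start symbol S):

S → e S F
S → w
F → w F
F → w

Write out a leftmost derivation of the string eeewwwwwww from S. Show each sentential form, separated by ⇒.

S ⇒ eSF ⇒ eeSFF ⇒ eeeSFFF ⇒ eeewFFF ⇒ eeewwFFF ⇒ eeewwwFFF ⇒ eeewwwwFFF ⇒ eeewwwwwFF ⇒ eeewwwwwwF ⇒ eeewwwwwww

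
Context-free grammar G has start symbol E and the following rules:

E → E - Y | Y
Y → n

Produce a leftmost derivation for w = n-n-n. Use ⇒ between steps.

E ⇒ E-Y   [E → E - Y]
E-Y ⇒ E-Y-Y   [E → E - Y]
E-Y-Y ⇒ Y-Y-Y   [E → Y]
Y-Y-Y ⇒ n-Y-Y   [Y → n]
n-Y-Y ⇒ n-n-Y   [Y → n]
n-n-Y ⇒ n-n-n   [Y → n]

E ⇒ E-Y ⇒ E-Y-Y ⇒ Y-Y-Y ⇒ n-Y-Y ⇒ n-n-Y ⇒ n-n-n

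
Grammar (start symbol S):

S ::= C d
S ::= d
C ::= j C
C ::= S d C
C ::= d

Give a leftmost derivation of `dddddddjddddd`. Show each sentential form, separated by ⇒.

S ⇒ Cd ⇒ SdCd ⇒ ddCd ⇒ ddSdCd ⇒ ddCddCd ⇒ ddSdCddCd ⇒ ddCddCddCd ⇒ ddSdCddCddCd ⇒ ddddCddCddCd ⇒ dddddddCddCd ⇒ dddddddjCddCd ⇒ dddddddjdddCd ⇒ dddddddjddddd

S ⇒ Cd   [S ::= C d]
Cd ⇒ SdCd   [C ::= S d C]
SdCd ⇒ ddCd   [S ::= d]
ddCd ⇒ ddSdCd   [C ::= S d C]
ddSdCd ⇒ ddCddCd   [S ::= C d]
ddCddCd ⇒ ddSdCddCd   [C ::= S d C]
ddSdCddCd ⇒ ddCddCddCd   [S ::= C d]
ddCddCddCd ⇒ ddSdCddCddCd   [C ::= S d C]
ddSdCddCddCd ⇒ ddddCddCddCd   [S ::= d]
ddddCddCddCd ⇒ dddddddCddCd   [C ::= d]
dddddddCddCd ⇒ dddddddjCddCd   [C ::= j C]
dddddddjCddCd ⇒ dddddddjdddCd   [C ::= d]
dddddddjdddCd ⇒ dddddddjddddd   [C ::= d]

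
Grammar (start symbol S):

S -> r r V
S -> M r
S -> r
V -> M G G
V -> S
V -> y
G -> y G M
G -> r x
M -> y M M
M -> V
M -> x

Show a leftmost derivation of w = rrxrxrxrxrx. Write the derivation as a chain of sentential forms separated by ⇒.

S ⇒ rrV ⇒ rrMGG ⇒ rrVGG ⇒ rrMGGGG ⇒ rrxGGGG ⇒ rrxrxGGG ⇒ rrxrxrxGG ⇒ rrxrxrxrxG ⇒ rrxrxrxrxrx

S ⇒ rrV   [S -> r r V]
rrV ⇒ rrMGG   [V -> M G G]
rrMGG ⇒ rrVGG   [M -> V]
rrVGG ⇒ rrMGGGG   [V -> M G G]
rrMGGGG ⇒ rrxGGGG   [M -> x]
rrxGGGG ⇒ rrxrxGGG   [G -> r x]
rrxrxGGG ⇒ rrxrxrxGG   [G -> r x]
rrxrxrxGG ⇒ rrxrxrxrxG   [G -> r x]
rrxrxrxrxG ⇒ rrxrxrxrxrx   [G -> r x]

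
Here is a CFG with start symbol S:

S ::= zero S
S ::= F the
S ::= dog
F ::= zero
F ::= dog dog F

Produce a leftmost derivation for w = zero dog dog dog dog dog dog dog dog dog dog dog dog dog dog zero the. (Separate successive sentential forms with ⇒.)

S ⇒ zero S ⇒ zero F the ⇒ zero dog dog F the ⇒ zero dog dog dog dog F the ⇒ zero dog dog dog dog dog dog F the ⇒ zero dog dog dog dog dog dog dog dog F the ⇒ zero dog dog dog dog dog dog dog dog dog dog F the ⇒ zero dog dog dog dog dog dog dog dog dog dog dog dog F the ⇒ zero dog dog dog dog dog dog dog dog dog dog dog dog dog dog F the ⇒ zero dog dog dog dog dog dog dog dog dog dog dog dog dog dog zero the

S ⇒ zero S   [S ::= zero S]
zero S ⇒ zero F the   [S ::= F the]
zero F the ⇒ zero dog dog F the   [F ::= dog dog F]
zero dog dog F the ⇒ zero dog dog dog dog F the   [F ::= dog dog F]
zero dog dog dog dog F the ⇒ zero dog dog dog dog dog dog F the   [F ::= dog dog F]
zero dog dog dog dog dog dog F the ⇒ zero dog dog dog dog dog dog dog dog F the   [F ::= dog dog F]
zero dog dog dog dog dog dog dog dog F the ⇒ zero dog dog dog dog dog dog dog dog dog dog F the   [F ::= dog dog F]
zero dog dog dog dog dog dog dog dog dog dog F the ⇒ zero dog dog dog dog dog dog dog dog dog dog dog dog F the   [F ::= dog dog F]
zero dog dog dog dog dog dog dog dog dog dog dog dog F the ⇒ zero dog dog dog dog dog dog dog dog dog dog dog dog dog dog F the   [F ::= dog dog F]
zero dog dog dog dog dog dog dog dog dog dog dog dog dog dog F the ⇒ zero dog dog dog dog dog dog dog dog dog dog dog dog dog dog zero the   [F ::= zero]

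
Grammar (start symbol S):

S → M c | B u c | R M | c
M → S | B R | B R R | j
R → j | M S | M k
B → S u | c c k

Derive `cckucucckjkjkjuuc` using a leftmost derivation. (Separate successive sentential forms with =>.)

S => Buc => Suuc => RMuuc => MkMuuc => BRRkMuuc => SuRRkMuuc => BucuRRkMuuc => cckucuRRkMuuc => cckucuMkRkMuuc => cckucuBRkRkMuuc => cckucucckRkRkMuuc => cckucucckjkRkMuuc => cckucucckjkjkMuuc => cckucucckjkjkjuuc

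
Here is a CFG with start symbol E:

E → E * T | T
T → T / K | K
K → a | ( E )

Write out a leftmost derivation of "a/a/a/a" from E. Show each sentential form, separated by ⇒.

E ⇒ T   [E → T]
T ⇒ T/K   [T → T / K]
T/K ⇒ T/K/K   [T → T / K]
T/K/K ⇒ T/K/K/K   [T → T / K]
T/K/K/K ⇒ K/K/K/K   [T → K]
K/K/K/K ⇒ a/K/K/K   [K → a]
a/K/K/K ⇒ a/a/K/K   [K → a]
a/a/K/K ⇒ a/a/a/K   [K → a]
a/a/a/K ⇒ a/a/a/a   [K → a]

E ⇒ T ⇒ T/K ⇒ T/K/K ⇒ T/K/K/K ⇒ K/K/K/K ⇒ a/K/K/K ⇒ a/a/K/K ⇒ a/a/a/K ⇒ a/a/a/a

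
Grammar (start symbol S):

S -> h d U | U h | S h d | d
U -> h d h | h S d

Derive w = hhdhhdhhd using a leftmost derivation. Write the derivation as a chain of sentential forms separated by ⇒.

S ⇒ Shd ⇒ Uhhd ⇒ hSdhhd ⇒ hUhdhhd ⇒ hhdhhdhhd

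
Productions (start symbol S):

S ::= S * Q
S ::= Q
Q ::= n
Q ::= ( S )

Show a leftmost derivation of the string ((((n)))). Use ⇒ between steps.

S ⇒ Q ⇒ (S) ⇒ (Q) ⇒ ((S)) ⇒ ((Q)) ⇒ (((S))) ⇒ (((Q))) ⇒ ((((S)))) ⇒ ((((Q)))) ⇒ ((((n))))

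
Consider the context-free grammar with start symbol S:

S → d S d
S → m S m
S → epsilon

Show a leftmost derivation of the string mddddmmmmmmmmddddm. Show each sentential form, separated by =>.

S => mSm   [S → m S m]
mSm => mdSdm   [S → d S d]
mdSdm => mddSddm   [S → d S d]
mddSddm => mdddSdddm   [S → d S d]
mdddSdddm => mddddSddddm   [S → d S d]
mddddSddddm => mddddmSmddddm   [S → m S m]
mddddmSmddddm => mddddmmSmmddddm   [S → m S m]
mddddmmSmmddddm => mddddmmmSmmmddddm   [S → m S m]
mddddmmmSmmmddddm => mddddmmmmSmmmmddddm   [S → m S m]
mddddmmmmSmmmmddddm => mddddmmmmmmmmddddm   [S → epsilon]

S=>mSm=>mdSdm=>mddSddm=>mdddSdddm=>mddddSddddm=>mddddmSmddddm=>mddddmmSmmddddm=>mddddmmmSmmmddddm=>mddddmmmmSmmmmddddm=>mddddmmmmmmmmddddm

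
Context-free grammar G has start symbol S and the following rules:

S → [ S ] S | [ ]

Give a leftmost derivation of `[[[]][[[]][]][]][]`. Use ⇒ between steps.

S ⇒ [S]S   [S → [ S ] S]
[S]S ⇒ [[S]S]S   [S → [ S ] S]
[[S]S]S ⇒ [[[]]S]S   [S → [ ]]
[[[]]S]S ⇒ [[[]][S]S]S   [S → [ S ] S]
[[[]][S]S]S ⇒ [[[]][[S]S]S]S   [S → [ S ] S]
[[[]][[S]S]S]S ⇒ [[[]][[[]]S]S]S   [S → [ ]]
[[[]][[[]]S]S]S ⇒ [[[]][[[]][]]S]S   [S → [ ]]
[[[]][[[]][]]S]S ⇒ [[[]][[[]][]][]]S   [S → [ ]]
[[[]][[[]][]][]]S ⇒ [[[]][[[]][]][]][]   [S → [ ]]

S ⇒ [S]S ⇒ [[S]S]S ⇒ [[[]]S]S ⇒ [[[]][S]S]S ⇒ [[[]][[S]S]S]S ⇒ [[[]][[[]]S]S]S ⇒ [[[]][[[]][]]S]S ⇒ [[[]][[[]][]][]]S ⇒ [[[]][[[]][]][]][]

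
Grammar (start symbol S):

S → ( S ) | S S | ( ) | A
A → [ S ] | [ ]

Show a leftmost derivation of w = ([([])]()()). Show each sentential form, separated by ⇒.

S⇒(S)⇒(SS)⇒(SSS)⇒(ASS)⇒([S]SS)⇒([(S)]SS)⇒([(A)]SS)⇒([([])]SS)⇒([([])]()S)⇒([([])]()())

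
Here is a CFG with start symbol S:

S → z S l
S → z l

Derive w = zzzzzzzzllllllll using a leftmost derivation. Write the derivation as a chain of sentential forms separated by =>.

S => zSl => zzSll => zzzSlll => zzzzSllll => zzzzzSlllll => zzzzzzSllllll => zzzzzzzSlllllll => zzzzzzzzllllllll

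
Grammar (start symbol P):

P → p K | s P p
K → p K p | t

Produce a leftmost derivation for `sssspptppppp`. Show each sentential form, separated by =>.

P => sPp => ssPpp => sssPppp => ssssPpppp => sssspKpppp => ssssppKppppp => sssspptppppp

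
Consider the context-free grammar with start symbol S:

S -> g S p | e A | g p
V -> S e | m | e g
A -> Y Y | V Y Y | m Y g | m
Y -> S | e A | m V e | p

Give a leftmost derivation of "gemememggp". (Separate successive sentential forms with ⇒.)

S ⇒ gSp ⇒ geAp ⇒ gemYgp ⇒ gemSgp ⇒ gemeAgp ⇒ gememYggp ⇒ gememeAggp ⇒ gemememggp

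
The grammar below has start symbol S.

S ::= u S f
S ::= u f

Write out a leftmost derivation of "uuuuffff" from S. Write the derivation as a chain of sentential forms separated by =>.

S => uSf => uuSff => uuuSfff => uuuuffff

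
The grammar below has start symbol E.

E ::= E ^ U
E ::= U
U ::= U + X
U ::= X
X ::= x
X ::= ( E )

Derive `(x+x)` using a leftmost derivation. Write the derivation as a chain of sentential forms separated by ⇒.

E ⇒ U ⇒ X ⇒ (E) ⇒ (U) ⇒ (U+X) ⇒ (X+X) ⇒ (x+X) ⇒ (x+x)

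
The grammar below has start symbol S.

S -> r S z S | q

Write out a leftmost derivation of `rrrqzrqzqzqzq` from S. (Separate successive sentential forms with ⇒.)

S ⇒ rSzS   [S -> r S z S]
rSzS ⇒ rrSzSzS   [S -> r S z S]
rrSzSzS ⇒ rrrSzSzSzS   [S -> r S z S]
rrrSzSzSzS ⇒ rrrqzSzSzS   [S -> q]
rrrqzSzSzS ⇒ rrrqzrSzSzSzS   [S -> r S z S]
rrrqzrSzSzSzS ⇒ rrrqzrqzSzSzS   [S -> q]
rrrqzrqzSzSzS ⇒ rrrqzrqzqzSzS   [S -> q]
rrrqzrqzqzSzS ⇒ rrrqzrqzqzqzS   [S -> q]
rrrqzrqzqzqzS ⇒ rrrqzrqzqzqzq   [S -> q]

S ⇒ rSzS ⇒ rrSzSzS ⇒ rrrSzSzSzS ⇒ rrrqzSzSzS ⇒ rrrqzrSzSzSzS ⇒ rrrqzrqzSzSzS ⇒ rrrqzrqzqzSzS ⇒ rrrqzrqzqzqzS ⇒ rrrqzrqzqzqzq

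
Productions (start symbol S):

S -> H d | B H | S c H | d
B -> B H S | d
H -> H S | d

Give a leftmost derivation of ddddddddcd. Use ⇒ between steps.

S ⇒ ScH   [S -> S c H]
ScH ⇒ BHcH   [S -> B H]
BHcH ⇒ BHSHcH   [B -> B H S]
BHSHcH ⇒ BHSHSHcH   [B -> B H S]
BHSHSHcH ⇒ BHSHSHSHcH   [B -> B H S]
BHSHSHSHcH ⇒ dHSHSHSHcH   [B -> d]
dHSHSHSHcH ⇒ ddSHSHSHcH   [H -> d]
ddSHSHSHcH ⇒ dddHSHSHcH   [S -> d]
dddHSHSHcH ⇒ ddddSHSHcH   [H -> d]
ddddSHSHcH ⇒ dddddHSHcH   [S -> d]
dddddHSHcH ⇒ ddddddSHcH   [H -> d]
ddddddSHcH ⇒ dddddddHcH   [S -> d]
dddddddHcH ⇒ ddddddddcH   [H -> d]
ddddddddcH ⇒ ddddddddcd   [H -> d]

S ⇒ ScH ⇒ BHcH ⇒ BHSHcH ⇒ BHSHSHcH ⇒ BHSHSHSHcH ⇒ dHSHSHSHcH ⇒ ddSHSHSHcH ⇒ dddHSHSHcH ⇒ ddddSHSHcH ⇒ dddddHSHcH ⇒ ddddddSHcH ⇒ dddddddHcH ⇒ ddddddddcH ⇒ ddddddddcd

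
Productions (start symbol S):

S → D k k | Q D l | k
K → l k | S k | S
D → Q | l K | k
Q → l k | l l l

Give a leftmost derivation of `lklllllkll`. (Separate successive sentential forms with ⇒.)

S ⇒ QDl ⇒ lkDl ⇒ lklKl ⇒ lklSl ⇒ lklQDll ⇒ lkllllDll ⇒ lkllllQll ⇒ lklllllkll

S ⇒ QDl   [S → Q D l]
QDl ⇒ lkDl   [Q → l k]
lkDl ⇒ lklKl   [D → l K]
lklKl ⇒ lklSl   [K → S]
lklSl ⇒ lklQDll   [S → Q D l]
lklQDll ⇒ lkllllDll   [Q → l l l]
lkllllDll ⇒ lkllllQll   [D → Q]
lkllllQll ⇒ lklllllkll   [Q → l k]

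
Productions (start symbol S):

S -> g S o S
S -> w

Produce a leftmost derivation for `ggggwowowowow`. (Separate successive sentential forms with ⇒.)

S ⇒ gSoS   [S -> g S o S]
gSoS ⇒ ggSoSoS   [S -> g S o S]
ggSoSoS ⇒ gggSoSoSoS   [S -> g S o S]
gggSoSoSoS ⇒ ggggSoSoSoSoS   [S -> g S o S]
ggggSoSoSoSoS ⇒ ggggwoSoSoSoS   [S -> w]
ggggwoSoSoSoS ⇒ ggggwowoSoSoS   [S -> w]
ggggwowoSoSoS ⇒ ggggwowowoSoS   [S -> w]
ggggwowowoSoS ⇒ ggggwowowowoS   [S -> w]
ggggwowowowoS ⇒ ggggwowowowow   [S -> w]

S ⇒ gSoS ⇒ ggSoSoS ⇒ gggSoSoSoS ⇒ ggggSoSoSoSoS ⇒ ggggwoSoSoSoS ⇒ ggggwowoSoSoS ⇒ ggggwowowoSoS ⇒ ggggwowowowoS ⇒ ggggwowowowow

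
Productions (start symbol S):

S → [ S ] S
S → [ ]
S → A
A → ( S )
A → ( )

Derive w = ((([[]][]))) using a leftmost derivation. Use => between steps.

S=>A=>(S)=>(A)=>((S))=>((A))=>(((S)))=>((([S]S)))=>((([[]]S)))=>((([[]][])))

S => A   [S → A]
A => (S)   [A → ( S )]
(S) => (A)   [S → A]
(A) => ((S))   [A → ( S )]
((S)) => ((A))   [S → A]
((A)) => (((S)))   [A → ( S )]
(((S))) => ((([S]S)))   [S → [ S ] S]
((([S]S))) => ((([[]]S)))   [S → [ ]]
((([[]]S))) => ((([[]][])))   [S → [ ]]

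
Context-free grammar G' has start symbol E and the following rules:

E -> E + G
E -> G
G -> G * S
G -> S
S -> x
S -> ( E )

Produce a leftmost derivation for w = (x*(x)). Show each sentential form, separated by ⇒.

E ⇒ G   [E -> G]
G ⇒ S   [G -> S]
S ⇒ (E)   [S -> ( E )]
(E) ⇒ (G)   [E -> G]
(G) ⇒ (G*S)   [G -> G * S]
(G*S) ⇒ (S*S)   [G -> S]
(S*S) ⇒ (x*S)   [S -> x]
(x*S) ⇒ (x*(E))   [S -> ( E )]
(x*(E)) ⇒ (x*(G))   [E -> G]
(x*(G)) ⇒ (x*(S))   [G -> S]
(x*(S)) ⇒ (x*(x))   [S -> x]

E ⇒ G ⇒ S ⇒ (E) ⇒ (G) ⇒ (G*S) ⇒ (S*S) ⇒ (x*S) ⇒ (x*(E)) ⇒ (x*(G)) ⇒ (x*(S)) ⇒ (x*(x))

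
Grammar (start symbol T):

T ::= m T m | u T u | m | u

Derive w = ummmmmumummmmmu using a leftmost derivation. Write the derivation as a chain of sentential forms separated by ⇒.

T ⇒ uTu ⇒ umTmu ⇒ ummTmmu ⇒ ummmTmmmu ⇒ ummmmTmmmmu ⇒ ummmmmTmmmmmu ⇒ ummmmmuTummmmmu ⇒ ummmmmumummmmmu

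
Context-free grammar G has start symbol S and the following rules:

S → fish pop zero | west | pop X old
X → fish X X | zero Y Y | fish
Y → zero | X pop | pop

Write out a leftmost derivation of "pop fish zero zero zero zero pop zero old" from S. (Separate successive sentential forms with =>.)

S => pop X old => pop fish X X old => pop fish zero Y Y X old => pop fish zero zero Y X old => pop fish zero zero zero X old => pop fish zero zero zero zero Y Y old => pop fish zero zero zero zero pop Y old => pop fish zero zero zero zero pop zero old

S => pop X old   [S → pop X old]
pop X old => pop fish X X old   [X → fish X X]
pop fish X X old => pop fish zero Y Y X old   [X → zero Y Y]
pop fish zero Y Y X old => pop fish zero zero Y X old   [Y → zero]
pop fish zero zero Y X old => pop fish zero zero zero X old   [Y → zero]
pop fish zero zero zero X old => pop fish zero zero zero zero Y Y old   [X → zero Y Y]
pop fish zero zero zero zero Y Y old => pop fish zero zero zero zero pop Y old   [Y → pop]
pop fish zero zero zero zero pop Y old => pop fish zero zero zero zero pop zero old   [Y → zero]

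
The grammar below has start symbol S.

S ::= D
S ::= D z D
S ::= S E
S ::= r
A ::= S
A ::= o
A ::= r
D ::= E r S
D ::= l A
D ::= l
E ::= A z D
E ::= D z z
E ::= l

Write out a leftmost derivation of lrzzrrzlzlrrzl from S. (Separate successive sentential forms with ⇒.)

S⇒DzD⇒ErSzD⇒AzDrSzD⇒SzDrSzD⇒DzDzDrSzD⇒ErSzDzDrSzD⇒DzzrSzDzDrSzD⇒lAzzrSzDzDrSzD⇒lrzzrSzDzDrSzD⇒lrzzrrzDzDrSzD⇒lrzzrrzlzDrSzD⇒lrzzrrzlzlrSzD⇒lrzzrrzlzlrrzD⇒lrzzrrzlzlrrzl

S ⇒ DzD   [S ::= D z D]
DzD ⇒ ErSzD   [D ::= E r S]
ErSzD ⇒ AzDrSzD   [E ::= A z D]
AzDrSzD ⇒ SzDrSzD   [A ::= S]
SzDrSzD ⇒ DzDzDrSzD   [S ::= D z D]
DzDzDrSzD ⇒ ErSzDzDrSzD   [D ::= E r S]
ErSzDzDrSzD ⇒ DzzrSzDzDrSzD   [E ::= D z z]
DzzrSzDzDrSzD ⇒ lAzzrSzDzDrSzD   [D ::= l A]
lAzzrSzDzDrSzD ⇒ lrzzrSzDzDrSzD   [A ::= r]
lrzzrSzDzDrSzD ⇒ lrzzrrzDzDrSzD   [S ::= r]
lrzzrrzDzDrSzD ⇒ lrzzrrzlzDrSzD   [D ::= l]
lrzzrrzlzDrSzD ⇒ lrzzrrzlzlrSzD   [D ::= l]
lrzzrrzlzlrSzD ⇒ lrzzrrzlzlrrzD   [S ::= r]
lrzzrrzlzlrrzD ⇒ lrzzrrzlzlrrzl   [D ::= l]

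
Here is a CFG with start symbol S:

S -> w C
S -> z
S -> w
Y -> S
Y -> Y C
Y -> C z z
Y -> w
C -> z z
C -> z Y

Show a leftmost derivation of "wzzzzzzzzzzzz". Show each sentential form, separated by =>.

S => wC   [S -> w C]
wC => wzY   [C -> z Y]
wzY => wzYC   [Y -> Y C]
wzYC => wzYCC   [Y -> Y C]
wzYCC => wzCzzCC   [Y -> C z z]
wzCzzCC => wzzzzzCC   [C -> z z]
wzzzzzCC => wzzzzzzzC   [C -> z z]
wzzzzzzzC => wzzzzzzzzY   [C -> z Y]
wzzzzzzzzY => wzzzzzzzzCzz   [Y -> C z z]
wzzzzzzzzCzz => wzzzzzzzzzzzz   [C -> z z]

S => wC => wzY => wzYC => wzYCC => wzCzzCC => wzzzzzCC => wzzzzzzzC => wzzzzzzzzY => wzzzzzzzzCzz => wzzzzzzzzzzzz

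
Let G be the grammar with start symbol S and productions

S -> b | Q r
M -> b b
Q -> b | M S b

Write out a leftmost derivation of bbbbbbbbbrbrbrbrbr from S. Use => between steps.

S => Qr => MSbr => bbSbr => bbQrbr => bbMSbrbr => bbbbSbrbr => bbbbQrbrbr => bbbbMSbrbrbr => bbbbbbSbrbrbr => bbbbbbQrbrbrbr => bbbbbbMSbrbrbrbr => bbbbbbbbSbrbrbrbr => bbbbbbbbQrbrbrbrbr => bbbbbbbbbrbrbrbrbr

S => Qr   [S -> Q r]
Qr => MSbr   [Q -> M S b]
MSbr => bbSbr   [M -> b b]
bbSbr => bbQrbr   [S -> Q r]
bbQrbr => bbMSbrbr   [Q -> M S b]
bbMSbrbr => bbbbSbrbr   [M -> b b]
bbbbSbrbr => bbbbQrbrbr   [S -> Q r]
bbbbQrbrbr => bbbbMSbrbrbr   [Q -> M S b]
bbbbMSbrbrbr => bbbbbbSbrbrbr   [M -> b b]
bbbbbbSbrbrbr => bbbbbbQrbrbrbr   [S -> Q r]
bbbbbbQrbrbrbr => bbbbbbMSbrbrbrbr   [Q -> M S b]
bbbbbbMSbrbrbrbr => bbbbbbbbSbrbrbrbr   [M -> b b]
bbbbbbbbSbrbrbrbr => bbbbbbbbQrbrbrbrbr   [S -> Q r]
bbbbbbbbQrbrbrbrbr => bbbbbbbbbrbrbrbrbr   [Q -> b]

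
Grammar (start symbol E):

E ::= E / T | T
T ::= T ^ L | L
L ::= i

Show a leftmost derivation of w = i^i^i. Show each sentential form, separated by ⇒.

E ⇒ T   [E ::= T]
T ⇒ T^L   [T ::= T ^ L]
T^L ⇒ T^L^L   [T ::= T ^ L]
T^L^L ⇒ L^L^L   [T ::= L]
L^L^L ⇒ i^L^L   [L ::= i]
i^L^L ⇒ i^i^L   [L ::= i]
i^i^L ⇒ i^i^i   [L ::= i]

E⇒T⇒T^L⇒T^L^L⇒L^L^L⇒i^L^L⇒i^i^L⇒i^i^i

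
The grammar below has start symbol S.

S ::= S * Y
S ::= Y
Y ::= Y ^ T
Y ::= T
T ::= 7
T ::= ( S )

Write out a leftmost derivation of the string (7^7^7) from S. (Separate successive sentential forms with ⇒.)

S ⇒ Y ⇒ T ⇒ (S) ⇒ (Y) ⇒ (Y^T) ⇒ (Y^T^T) ⇒ (T^T^T) ⇒ (7^T^T) ⇒ (7^7^T) ⇒ (7^7^7)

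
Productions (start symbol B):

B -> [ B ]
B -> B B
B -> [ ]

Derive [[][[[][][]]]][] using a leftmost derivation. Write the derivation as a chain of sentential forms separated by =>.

B => BB => [B]B => [BB]B => [[]B]B => [[][B]]B => [[][[B]]]B => [[][[BB]]]B => [[][[BBB]]]B => [[][[[]BB]]]B => [[][[[][]B]]]B => [[][[[][][]]]]B => [[][[[][][]]]][]

B => BB   [B -> B B]
BB => [B]B   [B -> [ B ]]
[B]B => [BB]B   [B -> B B]
[BB]B => [[]B]B   [B -> [ ]]
[[]B]B => [[][B]]B   [B -> [ B ]]
[[][B]]B => [[][[B]]]B   [B -> [ B ]]
[[][[B]]]B => [[][[BB]]]B   [B -> B B]
[[][[BB]]]B => [[][[BBB]]]B   [B -> B B]
[[][[BBB]]]B => [[][[[]BB]]]B   [B -> [ ]]
[[][[[]BB]]]B => [[][[[][]B]]]B   [B -> [ ]]
[[][[[][]B]]]B => [[][[[][][]]]]B   [B -> [ ]]
[[][[[][][]]]]B => [[][[[][][]]]][]   [B -> [ ]]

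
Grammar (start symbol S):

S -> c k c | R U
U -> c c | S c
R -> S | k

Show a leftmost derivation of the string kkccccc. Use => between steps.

S => RU => SU => RUU => kUU => kScU => kRUcU => kkUcU => kkcccU => kkccccc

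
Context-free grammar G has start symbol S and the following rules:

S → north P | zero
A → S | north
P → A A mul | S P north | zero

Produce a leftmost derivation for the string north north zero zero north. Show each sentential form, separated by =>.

S => north P => north S P north => north north P P north => north north zero P north => north north zero zero north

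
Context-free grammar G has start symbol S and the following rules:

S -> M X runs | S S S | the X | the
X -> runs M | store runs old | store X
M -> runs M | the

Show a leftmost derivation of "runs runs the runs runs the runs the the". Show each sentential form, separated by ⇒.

S ⇒ S S S ⇒ M X runs S S ⇒ runs M X runs S S ⇒ runs runs M X runs S S ⇒ runs runs the X runs S S ⇒ runs runs the runs M runs S S ⇒ runs runs the runs runs M runs S S ⇒ runs runs the runs runs the runs S S ⇒ runs runs the runs runs the runs the S ⇒ runs runs the runs runs the runs the the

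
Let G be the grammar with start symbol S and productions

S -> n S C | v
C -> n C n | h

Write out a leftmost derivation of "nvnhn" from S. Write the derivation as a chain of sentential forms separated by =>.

S => nSC => nvC => nvnCn => nvnhn

S => nSC   [S -> n S C]
nSC => nvC   [S -> v]
nvC => nvnCn   [C -> n C n]
nvnCn => nvnhn   [C -> h]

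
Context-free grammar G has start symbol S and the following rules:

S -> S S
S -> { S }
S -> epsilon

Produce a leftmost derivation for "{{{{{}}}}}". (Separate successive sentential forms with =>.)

S=>SS=>SSS=>SSSS=>{S}SSS=>{{S}}SSS=>{{{S}}}SSS=>{{{{S}}}}SSS=>{{{{{S}}}}}SSS=>{{{{{}}}}}SSS=>{{{{{}}}}}SS=>{{{{{}}}}}S=>{{{{{}}}}}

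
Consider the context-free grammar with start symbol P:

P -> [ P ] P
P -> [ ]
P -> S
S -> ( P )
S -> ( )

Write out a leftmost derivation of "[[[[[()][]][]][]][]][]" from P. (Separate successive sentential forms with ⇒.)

P ⇒ [P]P ⇒ [[P]P]P ⇒ [[[P]P]P]P ⇒ [[[[P]P]P]P]P ⇒ [[[[[P]P]P]P]P]P ⇒ [[[[[S]P]P]P]P]P ⇒ [[[[[()]P]P]P]P]P ⇒ [[[[[()][]]P]P]P]P ⇒ [[[[[()][]][]]P]P]P ⇒ [[[[[()][]][]][]]P]P ⇒ [[[[[()][]][]][]][]]P ⇒ [[[[[()][]][]][]][]][]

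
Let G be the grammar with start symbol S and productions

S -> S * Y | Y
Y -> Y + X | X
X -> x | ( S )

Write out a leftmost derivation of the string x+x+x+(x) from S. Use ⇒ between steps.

S ⇒ Y ⇒ Y+X ⇒ Y+X+X ⇒ Y+X+X+X ⇒ X+X+X+X ⇒ x+X+X+X ⇒ x+x+X+X ⇒ x+x+x+X ⇒ x+x+x+(S) ⇒ x+x+x+(Y) ⇒ x+x+x+(X) ⇒ x+x+x+(x)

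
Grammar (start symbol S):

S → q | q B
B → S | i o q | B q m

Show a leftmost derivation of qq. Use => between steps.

S => qB   [S → q B]
qB => qS   [B → S]
qS => qq   [S → q]

S => qB => qS => qq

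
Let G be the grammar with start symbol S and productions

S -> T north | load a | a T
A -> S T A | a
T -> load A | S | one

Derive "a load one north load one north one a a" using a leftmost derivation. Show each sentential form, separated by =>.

S => a T => a load A => a load S T A => a load T north T A => a load one north T A => a load one north load A A => a load one north load S T A A => a load one north load T north T A A => a load one north load one north T A A => a load one north load one north one A A => a load one north load one north one a A => a load one north load one north one a a

S => a T   [S -> a T]
a T => a load A   [T -> load A]
a load A => a load S T A   [A -> S T A]
a load S T A => a load T north T A   [S -> T north]
a load T north T A => a load one north T A   [T -> one]
a load one north T A => a load one north load A A   [T -> load A]
a load one north load A A => a load one north load S T A A   [A -> S T A]
a load one north load S T A A => a load one north load T north T A A   [S -> T north]
a load one north load T north T A A => a load one north load one north T A A   [T -> one]
a load one north load one north T A A => a load one north load one north one A A   [T -> one]
a load one north load one north one A A => a load one north load one north one a A   [A -> a]
a load one north load one north one a A => a load one north load one north one a a   [A -> a]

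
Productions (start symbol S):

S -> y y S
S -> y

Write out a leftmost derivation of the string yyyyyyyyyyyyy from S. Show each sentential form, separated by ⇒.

S ⇒ yyS   [S -> y y S]
yyS ⇒ yyyyS   [S -> y y S]
yyyyS ⇒ yyyyyyS   [S -> y y S]
yyyyyyS ⇒ yyyyyyyyS   [S -> y y S]
yyyyyyyyS ⇒ yyyyyyyyyyS   [S -> y y S]
yyyyyyyyyyS ⇒ yyyyyyyyyyyyS   [S -> y y S]
yyyyyyyyyyyyS ⇒ yyyyyyyyyyyyy   [S -> y]

S ⇒ yyS ⇒ yyyyS ⇒ yyyyyyS ⇒ yyyyyyyyS ⇒ yyyyyyyyyyS ⇒ yyyyyyyyyyyyS ⇒ yyyyyyyyyyyyy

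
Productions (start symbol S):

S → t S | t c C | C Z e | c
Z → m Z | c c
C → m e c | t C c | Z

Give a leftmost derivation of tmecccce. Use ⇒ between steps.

S⇒CZe⇒tCcZe⇒tmeccZe⇒tmecccce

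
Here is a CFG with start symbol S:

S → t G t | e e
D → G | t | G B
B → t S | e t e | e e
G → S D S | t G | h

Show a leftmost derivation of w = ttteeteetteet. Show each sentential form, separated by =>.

S => tGt => tSDSt => ttGtDSt => tttGtDSt => tttSDStDSt => ttteeDStDSt => ttteetStDSt => ttteeteetDSt => ttteeteettSt => ttteeteetteet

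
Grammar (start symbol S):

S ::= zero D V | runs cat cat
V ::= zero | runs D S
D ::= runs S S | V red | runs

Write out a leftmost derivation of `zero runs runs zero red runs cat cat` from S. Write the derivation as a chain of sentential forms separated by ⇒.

S ⇒ zero D V ⇒ zero runs V ⇒ zero runs runs D S ⇒ zero runs runs V red S ⇒ zero runs runs zero red S ⇒ zero runs runs zero red runs cat cat

S ⇒ zero D V   [S ::= zero D V]
zero D V ⇒ zero runs V   [D ::= runs]
zero runs V ⇒ zero runs runs D S   [V ::= runs D S]
zero runs runs D S ⇒ zero runs runs V red S   [D ::= V red]
zero runs runs V red S ⇒ zero runs runs zero red S   [V ::= zero]
zero runs runs zero red S ⇒ zero runs runs zero red runs cat cat   [S ::= runs cat cat]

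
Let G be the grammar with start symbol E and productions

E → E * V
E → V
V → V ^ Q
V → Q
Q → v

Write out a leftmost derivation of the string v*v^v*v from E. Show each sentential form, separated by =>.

E => E*V   [E → E * V]
E*V => E*V*V   [E → E * V]
E*V*V => V*V*V   [E → V]
V*V*V => Q*V*V   [V → Q]
Q*V*V => v*V*V   [Q → v]
v*V*V => v*V^Q*V   [V → V ^ Q]
v*V^Q*V => v*Q^Q*V   [V → Q]
v*Q^Q*V => v*v^Q*V   [Q → v]
v*v^Q*V => v*v^v*V   [Q → v]
v*v^v*V => v*v^v*Q   [V → Q]
v*v^v*Q => v*v^v*v   [Q → v]

E => E*V => E*V*V => V*V*V => Q*V*V => v*V*V => v*V^Q*V => v*Q^Q*V => v*v^Q*V => v*v^v*V => v*v^v*Q => v*v^v*v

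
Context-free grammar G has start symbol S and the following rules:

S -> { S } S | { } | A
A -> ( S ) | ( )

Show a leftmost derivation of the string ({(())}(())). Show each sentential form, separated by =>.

S => A   [S -> A]
A => (S)   [A -> ( S )]
(S) => ({S}S)   [S -> { S } S]
({S}S) => ({A}S)   [S -> A]
({A}S) => ({(S)}S)   [A -> ( S )]
({(S)}S) => ({(A)}S)   [S -> A]
({(A)}S) => ({(())}S)   [A -> ( )]
({(())}S) => ({(())}A)   [S -> A]
({(())}A) => ({(())}(S))   [A -> ( S )]
({(())}(S)) => ({(())}(A))   [S -> A]
({(())}(A)) => ({(())}(()))   [A -> ( )]

S => A => (S) => ({S}S) => ({A}S) => ({(S)}S) => ({(A)}S) => ({(())}S) => ({(())}A) => ({(())}(S)) => ({(())}(A)) => ({(())}(()))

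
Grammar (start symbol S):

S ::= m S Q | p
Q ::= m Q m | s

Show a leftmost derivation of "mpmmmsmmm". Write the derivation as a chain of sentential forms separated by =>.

S => mSQ => mpQ => mpmQm => mpmmQmm => mpmmmQmmm => mpmmmsmmm

S => mSQ   [S ::= m S Q]
mSQ => mpQ   [S ::= p]
mpQ => mpmQm   [Q ::= m Q m]
mpmQm => mpmmQmm   [Q ::= m Q m]
mpmmQmm => mpmmmQmmm   [Q ::= m Q m]
mpmmmQmmm => mpmmmsmmm   [Q ::= s]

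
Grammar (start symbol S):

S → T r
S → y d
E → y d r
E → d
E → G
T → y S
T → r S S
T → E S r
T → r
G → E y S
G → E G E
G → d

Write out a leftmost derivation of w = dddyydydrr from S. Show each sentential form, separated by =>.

S=>Tr=>ESrr=>GSrr=>EySSrr=>GySSrr=>EGEySSrr=>GGEySSrr=>dGEySSrr=>ddEySSrr=>dddySSrr=>dddyydSrr=>dddyydydrr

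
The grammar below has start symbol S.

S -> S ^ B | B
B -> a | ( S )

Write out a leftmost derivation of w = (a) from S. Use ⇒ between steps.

S ⇒ B   [S -> B]
B ⇒ (S)   [B -> ( S )]
(S) ⇒ (B)   [S -> B]
(B) ⇒ (a)   [B -> a]

S⇒B⇒(S)⇒(B)⇒(a)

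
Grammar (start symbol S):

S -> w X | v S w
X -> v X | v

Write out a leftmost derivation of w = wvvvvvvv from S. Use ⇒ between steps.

S ⇒ wX   [S -> w X]
wX ⇒ wvX   [X -> v X]
wvX ⇒ wvvX   [X -> v X]
wvvX ⇒ wvvvX   [X -> v X]
wvvvX ⇒ wvvvvX   [X -> v X]
wvvvvX ⇒ wvvvvvX   [X -> v X]
wvvvvvX ⇒ wvvvvvvX   [X -> v X]
wvvvvvvX ⇒ wvvvvvvv   [X -> v]

S⇒wX⇒wvX⇒wvvX⇒wvvvX⇒wvvvvX⇒wvvvvvX⇒wvvvvvvX⇒wvvvvvvv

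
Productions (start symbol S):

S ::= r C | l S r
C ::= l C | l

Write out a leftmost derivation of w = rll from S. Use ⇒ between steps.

S ⇒ rC   [S ::= r C]
rC ⇒ rlC   [C ::= l C]
rlC ⇒ rll   [C ::= l]

S ⇒ rC ⇒ rlC ⇒ rll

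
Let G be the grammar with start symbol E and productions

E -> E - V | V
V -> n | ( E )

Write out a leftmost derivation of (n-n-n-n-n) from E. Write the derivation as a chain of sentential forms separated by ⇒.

E⇒V⇒(E)⇒(E-V)⇒(E-V-V)⇒(E-V-V-V)⇒(E-V-V-V-V)⇒(V-V-V-V-V)⇒(n-V-V-V-V)⇒(n-n-V-V-V)⇒(n-n-n-V-V)⇒(n-n-n-n-V)⇒(n-n-n-n-n)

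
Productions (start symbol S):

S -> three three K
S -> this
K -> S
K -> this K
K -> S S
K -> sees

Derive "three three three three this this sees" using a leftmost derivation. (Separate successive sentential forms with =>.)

S => three three K => three three S => three three three three K => three three three three this K => three three three three this this K => three three three three this this sees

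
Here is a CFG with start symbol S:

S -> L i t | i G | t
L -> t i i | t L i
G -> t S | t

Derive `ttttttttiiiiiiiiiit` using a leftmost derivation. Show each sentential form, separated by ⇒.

S ⇒ Lit ⇒ tLiit ⇒ ttLiiit ⇒ tttLiiiit ⇒ ttttLiiiiit ⇒ tttttLiiiiiit ⇒ ttttttLiiiiiiit ⇒ tttttttLiiiiiiiit ⇒ ttttttttiiiiiiiiiit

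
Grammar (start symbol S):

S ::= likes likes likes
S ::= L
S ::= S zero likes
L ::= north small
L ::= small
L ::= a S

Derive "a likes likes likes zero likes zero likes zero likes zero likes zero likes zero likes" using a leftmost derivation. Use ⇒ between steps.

S ⇒ S zero likes   [S ::= S zero likes]
S zero likes ⇒ L zero likes   [S ::= L]
L zero likes ⇒ a S zero likes   [L ::= a S]
a S zero likes ⇒ a S zero likes zero likes   [S ::= S zero likes]
a S zero likes zero likes ⇒ a S zero likes zero likes zero likes   [S ::= S zero likes]
a S zero likes zero likes zero likes ⇒ a S zero likes zero likes zero likes zero likes   [S ::= S zero likes]
a S zero likes zero likes zero likes zero likes ⇒ a S zero likes zero likes zero likes zero likes zero likes   [S ::= S zero likes]
a S zero likes zero likes zero likes zero likes zero likes ⇒ a S zero likes zero likes zero likes zero likes zero likes zero likes   [S ::= S zero likes]
a S zero likes zero likes zero likes zero likes zero likes zero likes ⇒ a likes likes likes zero likes zero likes zero likes zero likes zero likes zero likes   [S ::= likes likes likes]

S ⇒ S zero likes ⇒ L zero likes ⇒ a S zero likes ⇒ a S zero likes zero likes ⇒ a S zero likes zero likes zero likes ⇒ a S zero likes zero likes zero likes zero likes ⇒ a S zero likes zero likes zero likes zero likes zero likes ⇒ a S zero likes zero likes zero likes zero likes zero likes zero likes ⇒ a likes likes likes zero likes zero likes zero likes zero likes zero likes zero likes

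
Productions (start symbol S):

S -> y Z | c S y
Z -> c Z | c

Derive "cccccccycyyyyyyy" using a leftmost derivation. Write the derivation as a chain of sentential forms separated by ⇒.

S ⇒ cSy   [S -> c S y]
cSy ⇒ ccSyy   [S -> c S y]
ccSyy ⇒ cccSyyy   [S -> c S y]
cccSyyy ⇒ ccccSyyyy   [S -> c S y]
ccccSyyyy ⇒ cccccSyyyyy   [S -> c S y]
cccccSyyyyy ⇒ ccccccSyyyyyy   [S -> c S y]
ccccccSyyyyyy ⇒ cccccccSyyyyyyy   [S -> c S y]
cccccccSyyyyyyy ⇒ cccccccyZyyyyyyy   [S -> y Z]
cccccccyZyyyyyyy ⇒ cccccccycyyyyyyy   [Z -> c]

S ⇒ cSy ⇒ ccSyy ⇒ cccSyyy ⇒ ccccSyyyy ⇒ cccccSyyyyy ⇒ ccccccSyyyyyy ⇒ cccccccSyyyyyyy ⇒ cccccccyZyyyyyyy ⇒ cccccccycyyyyyyy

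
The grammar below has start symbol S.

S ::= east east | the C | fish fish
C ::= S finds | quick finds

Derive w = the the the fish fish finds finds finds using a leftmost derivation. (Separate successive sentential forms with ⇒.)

S ⇒ the C ⇒ the S finds ⇒ the the C finds ⇒ the the S finds finds ⇒ the the the C finds finds ⇒ the the the S finds finds finds ⇒ the the the fish fish finds finds finds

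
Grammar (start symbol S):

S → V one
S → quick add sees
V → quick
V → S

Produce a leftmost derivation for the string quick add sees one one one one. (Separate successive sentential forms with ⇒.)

S ⇒ V one ⇒ S one ⇒ V one one ⇒ S one one ⇒ V one one one ⇒ S one one one ⇒ V one one one one ⇒ S one one one one ⇒ quick add sees one one one one

S ⇒ V one   [S → V one]
V one ⇒ S one   [V → S]
S one ⇒ V one one   [S → V one]
V one one ⇒ S one one   [V → S]
S one one ⇒ V one one one   [S → V one]
V one one one ⇒ S one one one   [V → S]
S one one one ⇒ V one one one one   [S → V one]
V one one one one ⇒ S one one one one   [V → S]
S one one one one ⇒ quick add sees one one one one   [S → quick add sees]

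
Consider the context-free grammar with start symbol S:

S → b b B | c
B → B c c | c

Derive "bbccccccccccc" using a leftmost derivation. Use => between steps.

S => bbB => bbBcc => bbBcccc => bbBcccccc => bbBcccccccc => bbBcccccccccc => bbccccccccccc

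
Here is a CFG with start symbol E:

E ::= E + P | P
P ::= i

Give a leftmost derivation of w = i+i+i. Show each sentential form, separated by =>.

E=>E+P=>E+P+P=>P+P+P=>i+P+P=>i+i+P=>i+i+i

E => E+P   [E ::= E + P]
E+P => E+P+P   [E ::= E + P]
E+P+P => P+P+P   [E ::= P]
P+P+P => i+P+P   [P ::= i]
i+P+P => i+i+P   [P ::= i]
i+i+P => i+i+i   [P ::= i]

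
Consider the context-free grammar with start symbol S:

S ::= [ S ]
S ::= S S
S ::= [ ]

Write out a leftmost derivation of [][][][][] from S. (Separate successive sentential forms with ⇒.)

S ⇒ SS   [S ::= S S]
SS ⇒ SSS   [S ::= S S]
SSS ⇒ SSSS   [S ::= S S]
SSSS ⇒ []SSS   [S ::= [ ]]
[]SSS ⇒ []SSSS   [S ::= S S]
[]SSSS ⇒ [][]SSS   [S ::= [ ]]
[][]SSS ⇒ [][][]SS   [S ::= [ ]]
[][][]SS ⇒ [][][][]S   [S ::= [ ]]
[][][][]S ⇒ [][][][][]   [S ::= [ ]]

S⇒SS⇒SSS⇒SSSS⇒[]SSS⇒[]SSSS⇒[][]SSS⇒[][][]SS⇒[][][][]S⇒[][][][][]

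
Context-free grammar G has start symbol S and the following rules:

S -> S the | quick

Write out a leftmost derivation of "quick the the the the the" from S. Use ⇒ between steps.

S ⇒ S the ⇒ S the the ⇒ S the the the ⇒ S the the the the ⇒ S the the the the the ⇒ quick the the the the the

S ⇒ S the   [S -> S the]
S the ⇒ S the the   [S -> S the]
S the the ⇒ S the the the   [S -> S the]
S the the the ⇒ S the the the the   [S -> S the]
S the the the the ⇒ S the the the the the   [S -> S the]
S the the the the the ⇒ quick the the the the the   [S -> quick]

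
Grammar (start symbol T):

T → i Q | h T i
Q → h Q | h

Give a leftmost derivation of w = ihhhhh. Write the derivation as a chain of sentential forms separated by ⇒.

T⇒iQ⇒ihQ⇒ihhQ⇒ihhhQ⇒ihhhhQ⇒ihhhhh

T ⇒ iQ   [T → i Q]
iQ ⇒ ihQ   [Q → h Q]
ihQ ⇒ ihhQ   [Q → h Q]
ihhQ ⇒ ihhhQ   [Q → h Q]
ihhhQ ⇒ ihhhhQ   [Q → h Q]
ihhhhQ ⇒ ihhhhh   [Q → h]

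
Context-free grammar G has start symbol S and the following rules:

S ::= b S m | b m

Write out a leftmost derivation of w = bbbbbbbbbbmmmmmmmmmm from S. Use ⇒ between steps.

S ⇒ bSm ⇒ bbSmm ⇒ bbbSmmm ⇒ bbbbSmmmm ⇒ bbbbbSmmmmm ⇒ bbbbbbSmmmmmm ⇒ bbbbbbbSmmmmmmm ⇒ bbbbbbbbSmmmmmmmm ⇒ bbbbbbbbbSmmmmmmmmm ⇒ bbbbbbbbbbmmmmmmmmmm

S ⇒ bSm   [S ::= b S m]
bSm ⇒ bbSmm   [S ::= b S m]
bbSmm ⇒ bbbSmmm   [S ::= b S m]
bbbSmmm ⇒ bbbbSmmmm   [S ::= b S m]
bbbbSmmmm ⇒ bbbbbSmmmmm   [S ::= b S m]
bbbbbSmmmmm ⇒ bbbbbbSmmmmmm   [S ::= b S m]
bbbbbbSmmmmmm ⇒ bbbbbbbSmmmmmmm   [S ::= b S m]
bbbbbbbSmmmmmmm ⇒ bbbbbbbbSmmmmmmmm   [S ::= b S m]
bbbbbbbbSmmmmmmmm ⇒ bbbbbbbbbSmmmmmmmmm   [S ::= b S m]
bbbbbbbbbSmmmmmmmmm ⇒ bbbbbbbbbbmmmmmmmmmm   [S ::= b m]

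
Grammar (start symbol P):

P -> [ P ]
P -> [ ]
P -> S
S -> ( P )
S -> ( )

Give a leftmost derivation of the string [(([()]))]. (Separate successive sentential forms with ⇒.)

P ⇒ [P] ⇒ [S] ⇒ [(P)] ⇒ [(S)] ⇒ [((P))] ⇒ [(([P]))] ⇒ [(([S]))] ⇒ [(([()]))]

P ⇒ [P]   [P -> [ P ]]
[P] ⇒ [S]   [P -> S]
[S] ⇒ [(P)]   [S -> ( P )]
[(P)] ⇒ [(S)]   [P -> S]
[(S)] ⇒ [((P))]   [S -> ( P )]
[((P))] ⇒ [(([P]))]   [P -> [ P ]]
[(([P]))] ⇒ [(([S]))]   [P -> S]
[(([S]))] ⇒ [(([()]))]   [S -> ( )]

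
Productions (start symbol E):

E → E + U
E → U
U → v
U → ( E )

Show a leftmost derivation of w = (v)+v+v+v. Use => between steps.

E => E+U   [E → E + U]
E+U => E+U+U   [E → E + U]
E+U+U => E+U+U+U   [E → E + U]
E+U+U+U => U+U+U+U   [E → U]
U+U+U+U => (E)+U+U+U   [U → ( E )]
(E)+U+U+U => (U)+U+U+U   [E → U]
(U)+U+U+U => (v)+U+U+U   [U → v]
(v)+U+U+U => (v)+v+U+U   [U → v]
(v)+v+U+U => (v)+v+v+U   [U → v]
(v)+v+v+U => (v)+v+v+v   [U → v]

E => E+U => E+U+U => E+U+U+U => U+U+U+U => (E)+U+U+U => (U)+U+U+U => (v)+U+U+U => (v)+v+U+U => (v)+v+v+U => (v)+v+v+v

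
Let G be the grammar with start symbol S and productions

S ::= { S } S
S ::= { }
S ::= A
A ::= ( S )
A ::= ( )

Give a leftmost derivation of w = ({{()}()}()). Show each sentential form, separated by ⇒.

S⇒A⇒(S)⇒({S}S)⇒({{S}S}S)⇒({{A}S}S)⇒({{()}S}S)⇒({{()}A}S)⇒({{()}()}S)⇒({{()}()}A)⇒({{()}()}())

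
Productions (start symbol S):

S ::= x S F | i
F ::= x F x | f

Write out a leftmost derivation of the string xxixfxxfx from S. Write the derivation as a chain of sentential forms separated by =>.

S => xSF => xxSFF => xxiFF => xxixFxF => xxixfxF => xxixfxxFx => xxixfxxfx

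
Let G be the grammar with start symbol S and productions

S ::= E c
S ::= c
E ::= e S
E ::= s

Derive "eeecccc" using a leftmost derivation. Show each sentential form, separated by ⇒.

S ⇒ Ec ⇒ eSc ⇒ eEcc ⇒ eeScc ⇒ eeEccc ⇒ eeeSccc ⇒ eeecccc

S ⇒ Ec   [S ::= E c]
Ec ⇒ eSc   [E ::= e S]
eSc ⇒ eEcc   [S ::= E c]
eEcc ⇒ eeScc   [E ::= e S]
eeScc ⇒ eeEccc   [S ::= E c]
eeEccc ⇒ eeeSccc   [E ::= e S]
eeeSccc ⇒ eeecccc   [S ::= c]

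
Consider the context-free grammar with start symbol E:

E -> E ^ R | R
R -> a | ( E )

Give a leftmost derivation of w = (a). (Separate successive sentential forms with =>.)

E => R => (E) => (R) => (a)

E => R   [E -> R]
R => (E)   [R -> ( E )]
(E) => (R)   [E -> R]
(R) => (a)   [R -> a]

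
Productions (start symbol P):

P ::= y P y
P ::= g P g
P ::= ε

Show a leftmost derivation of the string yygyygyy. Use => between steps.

P => yPy => yyPyy => yygPgyy => yygyPygyy => yygyygyy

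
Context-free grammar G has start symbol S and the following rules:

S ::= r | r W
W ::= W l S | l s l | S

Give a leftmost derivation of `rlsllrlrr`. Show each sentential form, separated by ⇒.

S ⇒ rW ⇒ rWlS ⇒ rWlSlS ⇒ rlsllSlS ⇒ rlsllrlS ⇒ rlsllrlrW ⇒ rlsllrlrS ⇒ rlsllrlrr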